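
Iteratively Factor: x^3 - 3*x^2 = (x)*(x^2 - 3*x) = x^2*(x - 3)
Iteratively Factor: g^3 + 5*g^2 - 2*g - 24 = (g + 3)*(g^2 + 2*g - 8) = (g + 3)*(g + 4)*(g - 2)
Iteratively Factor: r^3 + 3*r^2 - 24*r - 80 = (r - 5)*(r^2 + 8*r + 16) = (r - 5)*(r + 4)*(r + 4)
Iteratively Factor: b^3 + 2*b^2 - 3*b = (b + 3)*(b^2 - b) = (b - 1)*(b + 3)*(b)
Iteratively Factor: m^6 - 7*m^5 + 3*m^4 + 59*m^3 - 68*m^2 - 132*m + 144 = (m + 2)*(m^5 - 9*m^4 + 21*m^3 + 17*m^2 - 102*m + 72) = (m + 2)^2*(m^4 - 11*m^3 + 43*m^2 - 69*m + 36) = (m - 4)*(m + 2)^2*(m^3 - 7*m^2 + 15*m - 9) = (m - 4)*(m - 3)*(m + 2)^2*(m^2 - 4*m + 3) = (m - 4)*(m - 3)*(m - 1)*(m + 2)^2*(m - 3)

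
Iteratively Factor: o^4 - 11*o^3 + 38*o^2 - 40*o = (o - 5)*(o^3 - 6*o^2 + 8*o) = (o - 5)*(o - 2)*(o^2 - 4*o) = (o - 5)*(o - 4)*(o - 2)*(o)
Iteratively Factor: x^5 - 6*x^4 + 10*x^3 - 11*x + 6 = (x - 3)*(x^4 - 3*x^3 + x^2 + 3*x - 2) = (x - 3)*(x - 2)*(x^3 - x^2 - x + 1) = (x - 3)*(x - 2)*(x + 1)*(x^2 - 2*x + 1) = (x - 3)*(x - 2)*(x - 1)*(x + 1)*(x - 1)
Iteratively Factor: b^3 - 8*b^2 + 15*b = (b - 3)*(b^2 - 5*b) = (b - 5)*(b - 3)*(b)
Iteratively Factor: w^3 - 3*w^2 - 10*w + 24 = (w + 3)*(w^2 - 6*w + 8) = (w - 4)*(w + 3)*(w - 2)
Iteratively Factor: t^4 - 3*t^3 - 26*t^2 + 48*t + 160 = (t - 4)*(t^3 + t^2 - 22*t - 40) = (t - 4)*(t + 2)*(t^2 - t - 20) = (t - 4)*(t + 2)*(t + 4)*(t - 5)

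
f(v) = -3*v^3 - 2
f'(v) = -9*v^2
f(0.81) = -3.59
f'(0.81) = -5.90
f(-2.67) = 55.10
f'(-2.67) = -64.16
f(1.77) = -18.64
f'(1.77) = -28.20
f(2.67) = -59.10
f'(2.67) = -64.16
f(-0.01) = -2.00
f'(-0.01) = -0.00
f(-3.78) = 160.03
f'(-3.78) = -128.60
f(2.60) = -54.73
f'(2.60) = -60.84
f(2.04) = -27.47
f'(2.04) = -37.45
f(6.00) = -650.00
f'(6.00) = -324.00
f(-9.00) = 2185.00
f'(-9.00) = -729.00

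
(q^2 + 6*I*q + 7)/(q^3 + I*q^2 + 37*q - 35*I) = 1/(q - 5*I)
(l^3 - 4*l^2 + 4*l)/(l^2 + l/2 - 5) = 2*l*(l - 2)/(2*l + 5)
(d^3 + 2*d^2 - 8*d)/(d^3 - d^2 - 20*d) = (d - 2)/(d - 5)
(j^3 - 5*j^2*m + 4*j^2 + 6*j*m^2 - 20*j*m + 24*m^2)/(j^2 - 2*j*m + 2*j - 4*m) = (j^2 - 3*j*m + 4*j - 12*m)/(j + 2)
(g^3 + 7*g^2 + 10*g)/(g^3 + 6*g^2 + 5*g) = (g + 2)/(g + 1)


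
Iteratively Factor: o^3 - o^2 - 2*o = (o + 1)*(o^2 - 2*o) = o*(o + 1)*(o - 2)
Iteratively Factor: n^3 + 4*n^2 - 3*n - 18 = (n + 3)*(n^2 + n - 6) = (n - 2)*(n + 3)*(n + 3)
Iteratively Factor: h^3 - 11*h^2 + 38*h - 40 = (h - 5)*(h^2 - 6*h + 8) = (h - 5)*(h - 2)*(h - 4)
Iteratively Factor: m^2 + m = (m)*(m + 1)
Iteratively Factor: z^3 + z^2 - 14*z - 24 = (z - 4)*(z^2 + 5*z + 6) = (z - 4)*(z + 2)*(z + 3)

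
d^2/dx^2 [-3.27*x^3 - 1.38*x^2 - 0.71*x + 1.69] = -19.62*x - 2.76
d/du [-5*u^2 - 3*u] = -10*u - 3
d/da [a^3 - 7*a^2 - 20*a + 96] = 3*a^2 - 14*a - 20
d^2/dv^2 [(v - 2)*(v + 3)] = 2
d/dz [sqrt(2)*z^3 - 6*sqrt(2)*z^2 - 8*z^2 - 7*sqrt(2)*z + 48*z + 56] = 3*sqrt(2)*z^2 - 12*sqrt(2)*z - 16*z - 7*sqrt(2) + 48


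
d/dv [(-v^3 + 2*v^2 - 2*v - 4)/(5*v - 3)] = (-10*v^3 + 19*v^2 - 12*v + 26)/(25*v^2 - 30*v + 9)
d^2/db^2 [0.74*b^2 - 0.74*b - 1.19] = 1.48000000000000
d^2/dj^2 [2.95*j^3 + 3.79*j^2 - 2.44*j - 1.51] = 17.7*j + 7.58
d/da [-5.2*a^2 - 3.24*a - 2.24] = -10.4*a - 3.24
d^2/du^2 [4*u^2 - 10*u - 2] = 8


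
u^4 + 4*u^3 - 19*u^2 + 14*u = u*(u - 2)*(u - 1)*(u + 7)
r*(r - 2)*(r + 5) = r^3 + 3*r^2 - 10*r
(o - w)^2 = o^2 - 2*o*w + w^2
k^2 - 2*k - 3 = (k - 3)*(k + 1)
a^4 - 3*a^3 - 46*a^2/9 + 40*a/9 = a*(a - 4)*(a - 2/3)*(a + 5/3)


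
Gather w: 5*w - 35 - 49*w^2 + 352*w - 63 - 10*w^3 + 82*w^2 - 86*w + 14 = -10*w^3 + 33*w^2 + 271*w - 84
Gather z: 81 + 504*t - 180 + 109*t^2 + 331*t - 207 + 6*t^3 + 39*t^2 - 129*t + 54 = 6*t^3 + 148*t^2 + 706*t - 252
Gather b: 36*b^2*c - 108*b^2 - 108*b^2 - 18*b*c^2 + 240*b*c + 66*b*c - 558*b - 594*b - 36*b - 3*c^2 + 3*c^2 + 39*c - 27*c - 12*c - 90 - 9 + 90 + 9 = b^2*(36*c - 216) + b*(-18*c^2 + 306*c - 1188)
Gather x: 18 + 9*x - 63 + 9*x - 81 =18*x - 126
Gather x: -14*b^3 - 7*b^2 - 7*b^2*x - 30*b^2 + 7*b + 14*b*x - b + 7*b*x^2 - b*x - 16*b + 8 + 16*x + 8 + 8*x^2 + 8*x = -14*b^3 - 37*b^2 - 10*b + x^2*(7*b + 8) + x*(-7*b^2 + 13*b + 24) + 16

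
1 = 1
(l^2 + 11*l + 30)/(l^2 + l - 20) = (l + 6)/(l - 4)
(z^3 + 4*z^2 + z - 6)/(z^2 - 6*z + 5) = (z^2 + 5*z + 6)/(z - 5)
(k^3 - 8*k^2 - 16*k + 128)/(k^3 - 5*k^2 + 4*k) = (k^2 - 4*k - 32)/(k*(k - 1))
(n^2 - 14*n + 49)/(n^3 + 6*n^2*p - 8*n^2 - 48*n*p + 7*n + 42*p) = (n - 7)/(n^2 + 6*n*p - n - 6*p)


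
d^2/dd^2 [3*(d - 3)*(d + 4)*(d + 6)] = 18*d + 42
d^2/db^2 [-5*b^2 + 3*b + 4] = -10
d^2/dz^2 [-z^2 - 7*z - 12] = -2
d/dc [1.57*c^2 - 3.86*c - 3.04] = 3.14*c - 3.86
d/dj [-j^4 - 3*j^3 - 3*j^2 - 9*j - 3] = -4*j^3 - 9*j^2 - 6*j - 9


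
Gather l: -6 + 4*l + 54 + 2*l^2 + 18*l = 2*l^2 + 22*l + 48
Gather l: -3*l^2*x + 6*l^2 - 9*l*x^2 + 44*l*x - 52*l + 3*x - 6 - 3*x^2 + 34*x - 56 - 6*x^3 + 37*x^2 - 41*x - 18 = l^2*(6 - 3*x) + l*(-9*x^2 + 44*x - 52) - 6*x^3 + 34*x^2 - 4*x - 80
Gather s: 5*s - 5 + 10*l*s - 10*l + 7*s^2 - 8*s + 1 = -10*l + 7*s^2 + s*(10*l - 3) - 4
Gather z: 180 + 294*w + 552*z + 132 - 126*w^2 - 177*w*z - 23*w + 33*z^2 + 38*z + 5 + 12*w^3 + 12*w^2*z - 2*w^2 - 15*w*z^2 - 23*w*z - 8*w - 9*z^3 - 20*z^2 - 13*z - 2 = 12*w^3 - 128*w^2 + 263*w - 9*z^3 + z^2*(13 - 15*w) + z*(12*w^2 - 200*w + 577) + 315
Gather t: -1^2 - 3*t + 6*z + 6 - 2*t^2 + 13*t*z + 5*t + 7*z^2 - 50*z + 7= -2*t^2 + t*(13*z + 2) + 7*z^2 - 44*z + 12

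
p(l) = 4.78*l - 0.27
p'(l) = 4.78000000000000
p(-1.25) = -6.24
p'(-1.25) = 4.78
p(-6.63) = -31.96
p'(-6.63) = 4.78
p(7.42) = 35.20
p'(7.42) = 4.78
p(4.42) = 20.86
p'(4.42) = 4.78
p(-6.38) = -30.77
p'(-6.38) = 4.78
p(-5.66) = -27.32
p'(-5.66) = 4.78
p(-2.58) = -12.60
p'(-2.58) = 4.78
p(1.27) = 5.80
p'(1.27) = 4.78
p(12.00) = 57.09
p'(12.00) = 4.78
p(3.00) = 14.07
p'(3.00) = 4.78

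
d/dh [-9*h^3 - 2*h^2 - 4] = h*(-27*h - 4)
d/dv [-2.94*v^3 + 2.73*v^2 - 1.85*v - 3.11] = -8.82*v^2 + 5.46*v - 1.85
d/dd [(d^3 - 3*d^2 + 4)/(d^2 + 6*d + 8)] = (d^4 + 12*d^3 + 6*d^2 - 56*d - 24)/(d^4 + 12*d^3 + 52*d^2 + 96*d + 64)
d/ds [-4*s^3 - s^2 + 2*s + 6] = -12*s^2 - 2*s + 2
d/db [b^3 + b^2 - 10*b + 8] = 3*b^2 + 2*b - 10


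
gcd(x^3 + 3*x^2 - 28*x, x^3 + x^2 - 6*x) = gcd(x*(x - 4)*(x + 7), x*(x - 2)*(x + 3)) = x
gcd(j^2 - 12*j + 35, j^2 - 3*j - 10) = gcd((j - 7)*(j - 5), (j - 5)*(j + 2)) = j - 5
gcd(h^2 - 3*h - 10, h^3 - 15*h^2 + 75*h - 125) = h - 5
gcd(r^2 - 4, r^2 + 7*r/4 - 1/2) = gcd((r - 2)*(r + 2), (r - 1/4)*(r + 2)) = r + 2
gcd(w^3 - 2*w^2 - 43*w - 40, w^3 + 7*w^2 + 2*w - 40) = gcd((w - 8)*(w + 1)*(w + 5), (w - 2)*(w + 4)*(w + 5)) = w + 5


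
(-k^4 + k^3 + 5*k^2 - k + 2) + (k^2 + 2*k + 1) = -k^4 + k^3 + 6*k^2 + k + 3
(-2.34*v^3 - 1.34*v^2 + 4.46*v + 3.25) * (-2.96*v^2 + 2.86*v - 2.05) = 6.9264*v^5 - 2.726*v^4 - 12.237*v^3 + 5.8826*v^2 + 0.152000000000001*v - 6.6625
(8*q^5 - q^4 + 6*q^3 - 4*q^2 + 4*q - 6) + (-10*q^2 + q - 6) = 8*q^5 - q^4 + 6*q^3 - 14*q^2 + 5*q - 12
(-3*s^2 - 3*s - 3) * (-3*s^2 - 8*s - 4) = 9*s^4 + 33*s^3 + 45*s^2 + 36*s + 12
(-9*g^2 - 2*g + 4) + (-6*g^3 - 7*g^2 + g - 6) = -6*g^3 - 16*g^2 - g - 2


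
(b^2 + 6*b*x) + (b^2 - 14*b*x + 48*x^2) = 2*b^2 - 8*b*x + 48*x^2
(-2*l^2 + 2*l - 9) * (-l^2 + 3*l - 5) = 2*l^4 - 8*l^3 + 25*l^2 - 37*l + 45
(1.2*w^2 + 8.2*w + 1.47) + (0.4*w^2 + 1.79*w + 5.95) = 1.6*w^2 + 9.99*w + 7.42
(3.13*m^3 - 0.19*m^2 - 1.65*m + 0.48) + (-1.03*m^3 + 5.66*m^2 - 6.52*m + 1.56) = 2.1*m^3 + 5.47*m^2 - 8.17*m + 2.04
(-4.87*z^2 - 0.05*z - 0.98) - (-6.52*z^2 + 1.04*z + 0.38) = 1.65*z^2 - 1.09*z - 1.36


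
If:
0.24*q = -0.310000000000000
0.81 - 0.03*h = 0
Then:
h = 27.00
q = -1.29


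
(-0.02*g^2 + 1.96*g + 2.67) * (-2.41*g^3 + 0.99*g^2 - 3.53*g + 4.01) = 0.0482*g^5 - 4.7434*g^4 - 4.4237*g^3 - 4.3557*g^2 - 1.5655*g + 10.7067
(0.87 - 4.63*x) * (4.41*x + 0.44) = -20.4183*x^2 + 1.7995*x + 0.3828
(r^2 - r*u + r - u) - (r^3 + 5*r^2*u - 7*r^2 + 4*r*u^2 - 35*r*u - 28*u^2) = -r^3 - 5*r^2*u + 8*r^2 - 4*r*u^2 + 34*r*u + r + 28*u^2 - u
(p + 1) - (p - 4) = 5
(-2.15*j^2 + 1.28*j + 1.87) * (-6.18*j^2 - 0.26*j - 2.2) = 13.287*j^4 - 7.3514*j^3 - 7.1594*j^2 - 3.3022*j - 4.114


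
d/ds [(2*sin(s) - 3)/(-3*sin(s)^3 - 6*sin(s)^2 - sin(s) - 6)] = (12*sin(s)^3 - 15*sin(s)^2 - 36*sin(s) - 15)*cos(s)/(3*sin(s)^3 + 6*sin(s)^2 + sin(s) + 6)^2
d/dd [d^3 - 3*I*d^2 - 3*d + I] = 3*d^2 - 6*I*d - 3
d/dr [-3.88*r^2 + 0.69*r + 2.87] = 0.69 - 7.76*r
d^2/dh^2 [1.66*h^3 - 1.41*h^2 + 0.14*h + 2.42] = 9.96*h - 2.82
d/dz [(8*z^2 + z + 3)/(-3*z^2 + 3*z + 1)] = (27*z^2 + 34*z - 8)/(9*z^4 - 18*z^3 + 3*z^2 + 6*z + 1)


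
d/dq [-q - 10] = -1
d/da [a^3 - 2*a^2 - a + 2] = 3*a^2 - 4*a - 1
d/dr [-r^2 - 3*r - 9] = -2*r - 3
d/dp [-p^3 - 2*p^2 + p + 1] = -3*p^2 - 4*p + 1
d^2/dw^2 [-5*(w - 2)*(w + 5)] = -10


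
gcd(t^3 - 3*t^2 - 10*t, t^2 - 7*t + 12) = 1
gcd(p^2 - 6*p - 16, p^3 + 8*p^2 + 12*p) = p + 2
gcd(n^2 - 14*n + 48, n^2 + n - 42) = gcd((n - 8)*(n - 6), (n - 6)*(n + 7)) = n - 6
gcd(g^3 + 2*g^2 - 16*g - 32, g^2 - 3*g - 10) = g + 2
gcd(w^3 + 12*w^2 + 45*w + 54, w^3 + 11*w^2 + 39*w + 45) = w^2 + 6*w + 9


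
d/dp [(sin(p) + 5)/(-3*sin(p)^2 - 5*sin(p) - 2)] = (3*sin(p)^2 + 30*sin(p) + 23)*cos(p)/(3*sin(p)^2 + 5*sin(p) + 2)^2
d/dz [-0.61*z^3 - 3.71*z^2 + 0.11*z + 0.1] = -1.83*z^2 - 7.42*z + 0.11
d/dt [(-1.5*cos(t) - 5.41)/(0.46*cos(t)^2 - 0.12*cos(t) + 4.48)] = (-0.69*cos(t)^2 - 4.9772*cos(t) + 7.3692)*sin(t)/(0.2116*cos(t)^4 - 0.1104*cos(t)^3 + 4.136*cos(t)^2 - 1.0752*cos(t) + 20.0704)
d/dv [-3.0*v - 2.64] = -3.00000000000000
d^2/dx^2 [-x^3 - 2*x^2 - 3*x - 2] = -6*x - 4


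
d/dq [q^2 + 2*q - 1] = 2*q + 2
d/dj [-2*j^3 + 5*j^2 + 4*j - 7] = -6*j^2 + 10*j + 4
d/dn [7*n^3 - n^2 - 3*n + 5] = 21*n^2 - 2*n - 3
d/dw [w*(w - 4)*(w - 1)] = 3*w^2 - 10*w + 4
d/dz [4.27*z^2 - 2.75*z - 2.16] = 8.54*z - 2.75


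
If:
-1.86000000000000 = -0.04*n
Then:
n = 46.50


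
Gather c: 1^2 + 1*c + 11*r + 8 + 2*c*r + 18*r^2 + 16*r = c*(2*r + 1) + 18*r^2 + 27*r + 9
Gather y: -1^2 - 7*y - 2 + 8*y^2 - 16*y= 8*y^2 - 23*y - 3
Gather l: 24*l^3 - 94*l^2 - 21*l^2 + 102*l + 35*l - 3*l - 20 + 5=24*l^3 - 115*l^2 + 134*l - 15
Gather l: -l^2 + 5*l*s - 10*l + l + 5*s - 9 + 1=-l^2 + l*(5*s - 9) + 5*s - 8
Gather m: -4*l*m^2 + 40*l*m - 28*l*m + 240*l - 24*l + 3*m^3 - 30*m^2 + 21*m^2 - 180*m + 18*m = 216*l + 3*m^3 + m^2*(-4*l - 9) + m*(12*l - 162)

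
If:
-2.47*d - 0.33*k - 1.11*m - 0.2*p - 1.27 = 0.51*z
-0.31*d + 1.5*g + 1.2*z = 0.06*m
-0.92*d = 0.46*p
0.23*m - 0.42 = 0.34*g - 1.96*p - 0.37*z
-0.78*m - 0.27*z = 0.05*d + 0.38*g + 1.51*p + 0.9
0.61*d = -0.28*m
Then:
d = 0.18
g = -1.51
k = -6.61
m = -0.39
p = -0.36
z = 1.91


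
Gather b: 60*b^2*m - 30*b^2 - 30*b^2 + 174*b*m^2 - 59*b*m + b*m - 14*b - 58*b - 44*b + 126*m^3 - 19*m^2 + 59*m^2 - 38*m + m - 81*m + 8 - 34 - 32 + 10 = b^2*(60*m - 60) + b*(174*m^2 - 58*m - 116) + 126*m^3 + 40*m^2 - 118*m - 48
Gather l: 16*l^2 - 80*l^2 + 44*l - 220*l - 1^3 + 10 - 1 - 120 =-64*l^2 - 176*l - 112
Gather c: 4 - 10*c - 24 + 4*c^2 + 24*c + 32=4*c^2 + 14*c + 12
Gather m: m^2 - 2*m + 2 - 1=m^2 - 2*m + 1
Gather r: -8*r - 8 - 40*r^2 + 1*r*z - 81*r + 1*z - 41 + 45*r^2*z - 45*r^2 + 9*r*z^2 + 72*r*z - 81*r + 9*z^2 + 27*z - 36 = r^2*(45*z - 85) + r*(9*z^2 + 73*z - 170) + 9*z^2 + 28*z - 85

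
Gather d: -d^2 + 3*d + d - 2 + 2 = -d^2 + 4*d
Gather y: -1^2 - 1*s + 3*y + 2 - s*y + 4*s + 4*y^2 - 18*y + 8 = 3*s + 4*y^2 + y*(-s - 15) + 9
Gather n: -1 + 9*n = 9*n - 1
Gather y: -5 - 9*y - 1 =-9*y - 6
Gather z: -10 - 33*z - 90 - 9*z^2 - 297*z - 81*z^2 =-90*z^2 - 330*z - 100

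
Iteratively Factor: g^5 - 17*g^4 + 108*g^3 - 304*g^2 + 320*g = (g - 5)*(g^4 - 12*g^3 + 48*g^2 - 64*g) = (g - 5)*(g - 4)*(g^3 - 8*g^2 + 16*g) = g*(g - 5)*(g - 4)*(g^2 - 8*g + 16) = g*(g - 5)*(g - 4)^2*(g - 4)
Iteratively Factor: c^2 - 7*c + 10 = (c - 5)*(c - 2)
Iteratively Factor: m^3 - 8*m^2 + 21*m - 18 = (m - 2)*(m^2 - 6*m + 9) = (m - 3)*(m - 2)*(m - 3)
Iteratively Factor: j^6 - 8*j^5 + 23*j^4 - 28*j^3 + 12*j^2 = (j - 2)*(j^5 - 6*j^4 + 11*j^3 - 6*j^2) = j*(j - 2)*(j^4 - 6*j^3 + 11*j^2 - 6*j) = j*(j - 2)^2*(j^3 - 4*j^2 + 3*j) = j^2*(j - 2)^2*(j^2 - 4*j + 3) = j^2*(j - 2)^2*(j - 1)*(j - 3)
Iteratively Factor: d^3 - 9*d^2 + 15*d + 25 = (d - 5)*(d^2 - 4*d - 5) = (d - 5)*(d + 1)*(d - 5)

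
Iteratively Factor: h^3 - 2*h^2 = (h)*(h^2 - 2*h) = h*(h - 2)*(h)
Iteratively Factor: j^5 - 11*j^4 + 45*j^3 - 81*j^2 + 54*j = (j - 2)*(j^4 - 9*j^3 + 27*j^2 - 27*j) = j*(j - 2)*(j^3 - 9*j^2 + 27*j - 27) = j*(j - 3)*(j - 2)*(j^2 - 6*j + 9) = j*(j - 3)^2*(j - 2)*(j - 3)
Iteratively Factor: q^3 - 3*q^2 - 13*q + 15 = (q - 5)*(q^2 + 2*q - 3) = (q - 5)*(q - 1)*(q + 3)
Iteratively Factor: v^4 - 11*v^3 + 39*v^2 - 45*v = (v - 5)*(v^3 - 6*v^2 + 9*v) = v*(v - 5)*(v^2 - 6*v + 9) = v*(v - 5)*(v - 3)*(v - 3)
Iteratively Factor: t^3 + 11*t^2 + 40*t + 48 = (t + 4)*(t^2 + 7*t + 12) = (t + 4)^2*(t + 3)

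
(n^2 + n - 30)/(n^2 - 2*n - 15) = (n + 6)/(n + 3)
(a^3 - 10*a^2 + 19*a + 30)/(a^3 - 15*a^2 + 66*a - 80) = (a^2 - 5*a - 6)/(a^2 - 10*a + 16)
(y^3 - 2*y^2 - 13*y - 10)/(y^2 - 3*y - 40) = (-y^3 + 2*y^2 + 13*y + 10)/(-y^2 + 3*y + 40)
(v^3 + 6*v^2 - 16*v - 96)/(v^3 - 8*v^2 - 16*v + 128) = (v + 6)/(v - 8)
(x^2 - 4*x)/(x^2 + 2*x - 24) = x/(x + 6)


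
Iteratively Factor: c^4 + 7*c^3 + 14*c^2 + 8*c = (c)*(c^3 + 7*c^2 + 14*c + 8) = c*(c + 4)*(c^2 + 3*c + 2) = c*(c + 2)*(c + 4)*(c + 1)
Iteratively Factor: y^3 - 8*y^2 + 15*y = (y - 5)*(y^2 - 3*y) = (y - 5)*(y - 3)*(y)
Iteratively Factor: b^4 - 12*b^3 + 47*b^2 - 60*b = (b - 3)*(b^3 - 9*b^2 + 20*b) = (b - 5)*(b - 3)*(b^2 - 4*b) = b*(b - 5)*(b - 3)*(b - 4)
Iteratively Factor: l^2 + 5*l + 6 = (l + 2)*(l + 3)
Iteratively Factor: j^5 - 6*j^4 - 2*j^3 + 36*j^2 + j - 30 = (j - 5)*(j^4 - j^3 - 7*j^2 + j + 6) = (j - 5)*(j - 1)*(j^3 - 7*j - 6) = (j - 5)*(j - 1)*(j + 1)*(j^2 - j - 6) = (j - 5)*(j - 3)*(j - 1)*(j + 1)*(j + 2)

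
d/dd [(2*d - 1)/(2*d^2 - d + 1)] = (4*d^2 - 2*d - (2*d - 1)*(4*d - 1) + 2)/(2*d^2 - d + 1)^2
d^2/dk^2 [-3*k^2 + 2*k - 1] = -6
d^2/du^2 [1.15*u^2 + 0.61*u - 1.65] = 2.30000000000000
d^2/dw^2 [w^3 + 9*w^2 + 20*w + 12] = 6*w + 18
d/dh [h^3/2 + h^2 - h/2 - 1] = 3*h^2/2 + 2*h - 1/2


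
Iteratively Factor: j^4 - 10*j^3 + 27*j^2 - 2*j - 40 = (j - 2)*(j^3 - 8*j^2 + 11*j + 20) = (j - 4)*(j - 2)*(j^2 - 4*j - 5) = (j - 4)*(j - 2)*(j + 1)*(j - 5)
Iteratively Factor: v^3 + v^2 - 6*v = (v - 2)*(v^2 + 3*v) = (v - 2)*(v + 3)*(v)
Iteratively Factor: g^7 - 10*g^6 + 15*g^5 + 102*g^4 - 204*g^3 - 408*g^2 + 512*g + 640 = (g + 2)*(g^6 - 12*g^5 + 39*g^4 + 24*g^3 - 252*g^2 + 96*g + 320) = (g + 1)*(g + 2)*(g^5 - 13*g^4 + 52*g^3 - 28*g^2 - 224*g + 320) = (g - 4)*(g + 1)*(g + 2)*(g^4 - 9*g^3 + 16*g^2 + 36*g - 80) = (g - 4)*(g + 1)*(g + 2)^2*(g^3 - 11*g^2 + 38*g - 40) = (g - 4)^2*(g + 1)*(g + 2)^2*(g^2 - 7*g + 10) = (g - 4)^2*(g - 2)*(g + 1)*(g + 2)^2*(g - 5)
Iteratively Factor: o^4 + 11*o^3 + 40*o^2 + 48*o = (o + 3)*(o^3 + 8*o^2 + 16*o) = o*(o + 3)*(o^2 + 8*o + 16) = o*(o + 3)*(o + 4)*(o + 4)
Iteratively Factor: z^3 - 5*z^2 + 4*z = (z - 1)*(z^2 - 4*z) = z*(z - 1)*(z - 4)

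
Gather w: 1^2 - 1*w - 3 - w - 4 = -2*w - 6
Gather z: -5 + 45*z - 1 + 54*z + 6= 99*z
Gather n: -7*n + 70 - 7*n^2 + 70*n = -7*n^2 + 63*n + 70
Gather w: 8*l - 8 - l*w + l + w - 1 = 9*l + w*(1 - l) - 9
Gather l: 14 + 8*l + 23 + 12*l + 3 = 20*l + 40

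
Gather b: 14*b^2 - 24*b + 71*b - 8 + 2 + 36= 14*b^2 + 47*b + 30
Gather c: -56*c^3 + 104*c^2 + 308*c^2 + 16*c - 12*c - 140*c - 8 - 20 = -56*c^3 + 412*c^2 - 136*c - 28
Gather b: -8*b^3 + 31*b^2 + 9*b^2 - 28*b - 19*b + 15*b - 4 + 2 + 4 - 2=-8*b^3 + 40*b^2 - 32*b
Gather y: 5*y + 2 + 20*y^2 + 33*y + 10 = 20*y^2 + 38*y + 12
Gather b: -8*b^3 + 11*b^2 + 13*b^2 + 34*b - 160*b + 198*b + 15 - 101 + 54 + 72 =-8*b^3 + 24*b^2 + 72*b + 40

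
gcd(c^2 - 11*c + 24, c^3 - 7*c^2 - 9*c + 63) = c - 3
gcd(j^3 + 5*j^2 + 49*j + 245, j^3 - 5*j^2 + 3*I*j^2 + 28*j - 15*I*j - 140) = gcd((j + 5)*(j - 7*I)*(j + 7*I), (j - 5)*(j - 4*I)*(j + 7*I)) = j + 7*I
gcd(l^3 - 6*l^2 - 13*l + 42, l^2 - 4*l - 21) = l^2 - 4*l - 21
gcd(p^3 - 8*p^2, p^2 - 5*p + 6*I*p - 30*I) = 1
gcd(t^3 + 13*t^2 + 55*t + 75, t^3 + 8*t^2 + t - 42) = t + 3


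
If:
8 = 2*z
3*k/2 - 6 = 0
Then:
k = 4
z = 4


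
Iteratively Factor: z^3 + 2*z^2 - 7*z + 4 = (z + 4)*(z^2 - 2*z + 1) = (z - 1)*(z + 4)*(z - 1)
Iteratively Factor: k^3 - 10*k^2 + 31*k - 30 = (k - 3)*(k^2 - 7*k + 10) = (k - 5)*(k - 3)*(k - 2)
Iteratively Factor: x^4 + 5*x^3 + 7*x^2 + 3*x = (x + 1)*(x^3 + 4*x^2 + 3*x) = (x + 1)*(x + 3)*(x^2 + x) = x*(x + 1)*(x + 3)*(x + 1)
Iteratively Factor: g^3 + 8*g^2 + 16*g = (g + 4)*(g^2 + 4*g) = (g + 4)^2*(g)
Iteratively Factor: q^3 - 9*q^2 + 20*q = (q - 5)*(q^2 - 4*q) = q*(q - 5)*(q - 4)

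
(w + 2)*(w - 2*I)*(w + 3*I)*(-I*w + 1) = -I*w^4 + 2*w^3 - 2*I*w^3 + 4*w^2 - 5*I*w^2 + 6*w - 10*I*w + 12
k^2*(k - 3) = k^3 - 3*k^2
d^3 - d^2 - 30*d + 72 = (d - 4)*(d - 3)*(d + 6)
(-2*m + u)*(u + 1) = -2*m*u - 2*m + u^2 + u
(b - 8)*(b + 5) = b^2 - 3*b - 40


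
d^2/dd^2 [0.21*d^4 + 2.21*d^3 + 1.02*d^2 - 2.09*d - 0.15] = 2.52*d^2 + 13.26*d + 2.04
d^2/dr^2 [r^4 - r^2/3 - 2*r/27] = 12*r^2 - 2/3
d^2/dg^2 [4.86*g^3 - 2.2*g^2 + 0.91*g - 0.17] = 29.16*g - 4.4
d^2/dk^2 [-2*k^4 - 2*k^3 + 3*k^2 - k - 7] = -24*k^2 - 12*k + 6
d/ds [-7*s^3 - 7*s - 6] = -21*s^2 - 7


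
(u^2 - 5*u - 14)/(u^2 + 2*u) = (u - 7)/u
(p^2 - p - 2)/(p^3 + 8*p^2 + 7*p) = (p - 2)/(p*(p + 7))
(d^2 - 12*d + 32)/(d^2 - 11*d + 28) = (d - 8)/(d - 7)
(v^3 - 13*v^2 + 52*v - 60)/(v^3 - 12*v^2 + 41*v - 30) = (v - 2)/(v - 1)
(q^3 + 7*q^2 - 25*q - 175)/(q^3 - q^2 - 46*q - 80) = (q^2 + 2*q - 35)/(q^2 - 6*q - 16)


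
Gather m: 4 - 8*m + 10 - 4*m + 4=18 - 12*m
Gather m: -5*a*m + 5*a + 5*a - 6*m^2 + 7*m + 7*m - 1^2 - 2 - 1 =10*a - 6*m^2 + m*(14 - 5*a) - 4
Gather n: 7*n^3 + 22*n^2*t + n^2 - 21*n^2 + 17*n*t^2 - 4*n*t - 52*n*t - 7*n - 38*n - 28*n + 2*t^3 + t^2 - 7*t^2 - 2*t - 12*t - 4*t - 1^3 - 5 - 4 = 7*n^3 + n^2*(22*t - 20) + n*(17*t^2 - 56*t - 73) + 2*t^3 - 6*t^2 - 18*t - 10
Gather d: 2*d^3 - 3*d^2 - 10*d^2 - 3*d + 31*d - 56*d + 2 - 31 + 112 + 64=2*d^3 - 13*d^2 - 28*d + 147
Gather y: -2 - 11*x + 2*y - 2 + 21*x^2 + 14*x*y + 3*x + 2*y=21*x^2 - 8*x + y*(14*x + 4) - 4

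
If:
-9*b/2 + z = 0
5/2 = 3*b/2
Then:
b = 5/3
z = 15/2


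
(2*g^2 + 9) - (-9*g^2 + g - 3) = 11*g^2 - g + 12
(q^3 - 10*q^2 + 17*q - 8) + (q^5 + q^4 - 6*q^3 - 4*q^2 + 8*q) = q^5 + q^4 - 5*q^3 - 14*q^2 + 25*q - 8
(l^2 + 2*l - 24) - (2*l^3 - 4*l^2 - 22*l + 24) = -2*l^3 + 5*l^2 + 24*l - 48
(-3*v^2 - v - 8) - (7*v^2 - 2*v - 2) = -10*v^2 + v - 6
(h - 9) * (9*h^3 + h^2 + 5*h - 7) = 9*h^4 - 80*h^3 - 4*h^2 - 52*h + 63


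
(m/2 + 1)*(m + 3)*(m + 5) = m^3/2 + 5*m^2 + 31*m/2 + 15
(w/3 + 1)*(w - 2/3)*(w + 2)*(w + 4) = w^4/3 + 25*w^3/9 + 20*w^2/3 + 20*w/9 - 16/3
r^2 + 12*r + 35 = (r + 5)*(r + 7)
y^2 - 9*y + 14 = (y - 7)*(y - 2)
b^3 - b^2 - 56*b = b*(b - 8)*(b + 7)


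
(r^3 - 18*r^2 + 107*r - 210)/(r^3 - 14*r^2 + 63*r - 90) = (r - 7)/(r - 3)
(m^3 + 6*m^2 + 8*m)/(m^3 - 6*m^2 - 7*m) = (m^2 + 6*m + 8)/(m^2 - 6*m - 7)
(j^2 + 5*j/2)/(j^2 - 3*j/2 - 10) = j/(j - 4)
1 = 1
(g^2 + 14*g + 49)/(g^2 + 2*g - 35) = (g + 7)/(g - 5)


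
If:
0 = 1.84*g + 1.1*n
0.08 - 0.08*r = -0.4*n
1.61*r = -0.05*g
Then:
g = 0.12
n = -0.20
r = -0.00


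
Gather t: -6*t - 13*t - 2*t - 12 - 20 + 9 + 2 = -21*t - 21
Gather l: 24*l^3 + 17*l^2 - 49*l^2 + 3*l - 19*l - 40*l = 24*l^3 - 32*l^2 - 56*l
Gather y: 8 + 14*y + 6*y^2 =6*y^2 + 14*y + 8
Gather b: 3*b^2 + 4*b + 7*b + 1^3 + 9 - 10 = 3*b^2 + 11*b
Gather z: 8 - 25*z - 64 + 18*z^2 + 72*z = 18*z^2 + 47*z - 56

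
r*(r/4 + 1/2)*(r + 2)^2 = r^4/4 + 3*r^3/2 + 3*r^2 + 2*r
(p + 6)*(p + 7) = p^2 + 13*p + 42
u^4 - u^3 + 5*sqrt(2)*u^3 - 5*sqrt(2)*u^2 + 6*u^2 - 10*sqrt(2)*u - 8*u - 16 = (u - 2)*(u + 1)*(u + sqrt(2))*(u + 4*sqrt(2))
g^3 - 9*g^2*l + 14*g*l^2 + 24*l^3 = (g - 6*l)*(g - 4*l)*(g + l)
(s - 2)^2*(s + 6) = s^3 + 2*s^2 - 20*s + 24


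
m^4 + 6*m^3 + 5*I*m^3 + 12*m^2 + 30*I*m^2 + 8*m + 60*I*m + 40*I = (m + 2)^3*(m + 5*I)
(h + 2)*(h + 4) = h^2 + 6*h + 8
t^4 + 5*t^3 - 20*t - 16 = (t - 2)*(t + 1)*(t + 2)*(t + 4)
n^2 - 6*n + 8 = (n - 4)*(n - 2)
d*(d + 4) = d^2 + 4*d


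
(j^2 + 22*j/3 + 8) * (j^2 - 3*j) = j^4 + 13*j^3/3 - 14*j^2 - 24*j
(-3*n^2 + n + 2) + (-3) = -3*n^2 + n - 1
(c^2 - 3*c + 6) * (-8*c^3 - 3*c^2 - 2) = -8*c^5 + 21*c^4 - 39*c^3 - 20*c^2 + 6*c - 12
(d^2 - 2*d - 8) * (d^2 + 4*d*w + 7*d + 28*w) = d^4 + 4*d^3*w + 5*d^3 + 20*d^2*w - 22*d^2 - 88*d*w - 56*d - 224*w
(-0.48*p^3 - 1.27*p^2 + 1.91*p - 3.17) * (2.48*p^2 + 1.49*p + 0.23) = -1.1904*p^5 - 3.8648*p^4 + 2.7341*p^3 - 5.3078*p^2 - 4.284*p - 0.7291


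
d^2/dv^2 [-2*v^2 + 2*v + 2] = -4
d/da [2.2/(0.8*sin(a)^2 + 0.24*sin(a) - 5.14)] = -(3.52*sin(a) + 0.528)*cos(a)/(0.8*sin(a)^2 + 0.24*sin(a) - 5.14)^2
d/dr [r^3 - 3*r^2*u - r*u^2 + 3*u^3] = 3*r^2 - 6*r*u - u^2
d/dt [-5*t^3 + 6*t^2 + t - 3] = -15*t^2 + 12*t + 1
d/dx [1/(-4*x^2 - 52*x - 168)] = (2*x + 13)/(4*(x^2 + 13*x + 42)^2)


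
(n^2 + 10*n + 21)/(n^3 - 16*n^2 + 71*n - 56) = (n^2 + 10*n + 21)/(n^3 - 16*n^2 + 71*n - 56)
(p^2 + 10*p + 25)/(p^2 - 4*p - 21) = (p^2 + 10*p + 25)/(p^2 - 4*p - 21)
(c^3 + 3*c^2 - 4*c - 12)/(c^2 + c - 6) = c + 2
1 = 1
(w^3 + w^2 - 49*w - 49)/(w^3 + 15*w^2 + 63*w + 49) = (w - 7)/(w + 7)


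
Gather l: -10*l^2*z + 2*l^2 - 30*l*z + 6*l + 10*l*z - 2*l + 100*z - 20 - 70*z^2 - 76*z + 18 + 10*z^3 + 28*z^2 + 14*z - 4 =l^2*(2 - 10*z) + l*(4 - 20*z) + 10*z^3 - 42*z^2 + 38*z - 6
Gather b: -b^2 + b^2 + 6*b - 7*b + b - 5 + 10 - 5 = 0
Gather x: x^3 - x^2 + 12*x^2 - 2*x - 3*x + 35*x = x^3 + 11*x^2 + 30*x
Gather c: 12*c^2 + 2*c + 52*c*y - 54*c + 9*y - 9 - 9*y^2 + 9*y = 12*c^2 + c*(52*y - 52) - 9*y^2 + 18*y - 9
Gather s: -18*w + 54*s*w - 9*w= 54*s*w - 27*w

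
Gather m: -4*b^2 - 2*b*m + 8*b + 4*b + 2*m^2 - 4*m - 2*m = -4*b^2 + 12*b + 2*m^2 + m*(-2*b - 6)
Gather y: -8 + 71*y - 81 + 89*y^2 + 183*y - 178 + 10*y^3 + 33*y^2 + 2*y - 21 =10*y^3 + 122*y^2 + 256*y - 288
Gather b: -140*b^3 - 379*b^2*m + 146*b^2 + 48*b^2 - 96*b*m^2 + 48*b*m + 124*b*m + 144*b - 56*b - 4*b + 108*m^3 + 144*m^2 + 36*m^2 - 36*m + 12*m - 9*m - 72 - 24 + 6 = -140*b^3 + b^2*(194 - 379*m) + b*(-96*m^2 + 172*m + 84) + 108*m^3 + 180*m^2 - 33*m - 90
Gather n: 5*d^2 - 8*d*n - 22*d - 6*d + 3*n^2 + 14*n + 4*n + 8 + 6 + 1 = 5*d^2 - 28*d + 3*n^2 + n*(18 - 8*d) + 15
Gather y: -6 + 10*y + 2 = 10*y - 4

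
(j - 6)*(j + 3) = j^2 - 3*j - 18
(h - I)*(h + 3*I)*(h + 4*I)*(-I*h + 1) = -I*h^4 + 7*h^3 + 11*I*h^2 + 7*h + 12*I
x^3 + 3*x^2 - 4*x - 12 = (x - 2)*(x + 2)*(x + 3)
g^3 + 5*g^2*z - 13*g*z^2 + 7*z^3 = (g - z)^2*(g + 7*z)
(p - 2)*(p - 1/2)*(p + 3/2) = p^3 - p^2 - 11*p/4 + 3/2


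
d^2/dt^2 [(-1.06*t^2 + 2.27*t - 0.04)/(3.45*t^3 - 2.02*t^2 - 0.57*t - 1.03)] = (-25.2333*t^6 + 162.11205*t^5 - 113.13792*t^4 - 18.379886*t^3 + 109.52262*t^2 - 29.466948*t - 4.774086)/(41.063625*t^9 - 72.12915*t^8 + 21.878865*t^7 - 21.187153*t^6 + 39.453651*t^5 - 2.42436*t^4 + 3.67947*t^3 - 7.432995*t^2 - 1.814139*t - 1.092727)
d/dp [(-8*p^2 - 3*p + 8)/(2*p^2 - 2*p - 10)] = (11*p^2 + 64*p + 23)/(2*(p^4 - 2*p^3 - 9*p^2 + 10*p + 25))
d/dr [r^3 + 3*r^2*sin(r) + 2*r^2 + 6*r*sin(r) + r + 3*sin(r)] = 3*r^2*cos(r) + 3*r^2 + 6*r*sin(r) + 6*r*cos(r) + 4*r + 6*sin(r) + 3*cos(r) + 1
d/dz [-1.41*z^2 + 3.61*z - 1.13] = 3.61 - 2.82*z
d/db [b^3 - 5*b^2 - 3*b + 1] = 3*b^2 - 10*b - 3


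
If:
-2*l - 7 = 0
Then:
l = -7/2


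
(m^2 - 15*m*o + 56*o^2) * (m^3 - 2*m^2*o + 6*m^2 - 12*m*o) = m^5 - 17*m^4*o + 6*m^4 + 86*m^3*o^2 - 102*m^3*o - 112*m^2*o^3 + 516*m^2*o^2 - 672*m*o^3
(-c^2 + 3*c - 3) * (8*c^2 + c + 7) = -8*c^4 + 23*c^3 - 28*c^2 + 18*c - 21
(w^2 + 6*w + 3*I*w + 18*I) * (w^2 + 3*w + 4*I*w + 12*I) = w^4 + 9*w^3 + 7*I*w^3 + 6*w^2 + 63*I*w^2 - 108*w + 126*I*w - 216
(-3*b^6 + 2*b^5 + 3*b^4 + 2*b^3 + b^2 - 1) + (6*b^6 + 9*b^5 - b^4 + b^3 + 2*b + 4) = 3*b^6 + 11*b^5 + 2*b^4 + 3*b^3 + b^2 + 2*b + 3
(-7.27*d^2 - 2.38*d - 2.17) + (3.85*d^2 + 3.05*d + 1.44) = -3.42*d^2 + 0.67*d - 0.73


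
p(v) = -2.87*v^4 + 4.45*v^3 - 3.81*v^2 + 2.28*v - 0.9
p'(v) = -11.48*v^3 + 13.35*v^2 - 7.62*v + 2.28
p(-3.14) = -462.39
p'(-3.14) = 513.24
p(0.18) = -0.59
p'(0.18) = 1.27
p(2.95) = -130.44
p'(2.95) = -198.74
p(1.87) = -15.96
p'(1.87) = -40.36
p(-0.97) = -13.30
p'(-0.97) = 32.71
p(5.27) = -1657.11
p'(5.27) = -1347.36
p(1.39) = -3.85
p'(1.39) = -13.35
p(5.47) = -1943.50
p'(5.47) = -1518.86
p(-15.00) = -161204.85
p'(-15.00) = 41865.33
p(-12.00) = -67778.82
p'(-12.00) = 21853.56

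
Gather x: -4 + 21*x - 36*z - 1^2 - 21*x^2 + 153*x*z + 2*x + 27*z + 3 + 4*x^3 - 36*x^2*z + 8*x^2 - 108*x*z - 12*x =4*x^3 + x^2*(-36*z - 13) + x*(45*z + 11) - 9*z - 2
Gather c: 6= 6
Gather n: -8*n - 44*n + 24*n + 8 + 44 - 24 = 28 - 28*n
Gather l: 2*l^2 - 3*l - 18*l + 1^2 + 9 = 2*l^2 - 21*l + 10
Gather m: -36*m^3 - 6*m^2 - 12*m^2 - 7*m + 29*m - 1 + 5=-36*m^3 - 18*m^2 + 22*m + 4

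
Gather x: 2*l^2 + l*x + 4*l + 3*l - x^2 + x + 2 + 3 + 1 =2*l^2 + 7*l - x^2 + x*(l + 1) + 6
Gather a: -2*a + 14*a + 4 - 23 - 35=12*a - 54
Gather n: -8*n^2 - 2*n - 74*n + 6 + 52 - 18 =-8*n^2 - 76*n + 40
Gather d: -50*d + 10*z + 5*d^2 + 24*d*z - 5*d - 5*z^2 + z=5*d^2 + d*(24*z - 55) - 5*z^2 + 11*z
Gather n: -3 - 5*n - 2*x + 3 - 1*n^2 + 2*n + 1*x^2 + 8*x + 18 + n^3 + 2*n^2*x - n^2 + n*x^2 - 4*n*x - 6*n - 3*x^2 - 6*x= n^3 + n^2*(2*x - 2) + n*(x^2 - 4*x - 9) - 2*x^2 + 18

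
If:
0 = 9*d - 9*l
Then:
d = l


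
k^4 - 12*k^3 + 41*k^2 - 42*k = k*(k - 7)*(k - 3)*(k - 2)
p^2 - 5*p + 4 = (p - 4)*(p - 1)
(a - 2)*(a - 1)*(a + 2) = a^3 - a^2 - 4*a + 4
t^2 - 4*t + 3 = (t - 3)*(t - 1)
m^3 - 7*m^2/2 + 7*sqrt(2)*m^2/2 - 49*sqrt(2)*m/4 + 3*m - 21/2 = (m - 7/2)*(m + sqrt(2)/2)*(m + 3*sqrt(2))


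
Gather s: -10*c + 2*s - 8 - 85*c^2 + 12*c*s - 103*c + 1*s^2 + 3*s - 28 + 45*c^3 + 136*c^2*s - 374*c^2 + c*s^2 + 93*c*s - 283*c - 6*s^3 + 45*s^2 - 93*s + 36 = 45*c^3 - 459*c^2 - 396*c - 6*s^3 + s^2*(c + 46) + s*(136*c^2 + 105*c - 88)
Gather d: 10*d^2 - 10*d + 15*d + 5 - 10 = 10*d^2 + 5*d - 5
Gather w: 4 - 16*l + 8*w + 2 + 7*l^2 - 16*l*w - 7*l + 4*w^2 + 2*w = 7*l^2 - 23*l + 4*w^2 + w*(10 - 16*l) + 6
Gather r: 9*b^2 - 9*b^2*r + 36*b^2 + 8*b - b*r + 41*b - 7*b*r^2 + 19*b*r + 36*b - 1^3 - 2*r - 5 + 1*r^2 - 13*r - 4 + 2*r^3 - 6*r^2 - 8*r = 45*b^2 + 85*b + 2*r^3 + r^2*(-7*b - 5) + r*(-9*b^2 + 18*b - 23) - 10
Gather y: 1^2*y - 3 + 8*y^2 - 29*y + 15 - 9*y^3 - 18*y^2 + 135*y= -9*y^3 - 10*y^2 + 107*y + 12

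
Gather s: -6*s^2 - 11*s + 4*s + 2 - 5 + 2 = -6*s^2 - 7*s - 1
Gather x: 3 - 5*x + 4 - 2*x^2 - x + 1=-2*x^2 - 6*x + 8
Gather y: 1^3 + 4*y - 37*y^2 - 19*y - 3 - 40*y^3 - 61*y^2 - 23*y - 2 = -40*y^3 - 98*y^2 - 38*y - 4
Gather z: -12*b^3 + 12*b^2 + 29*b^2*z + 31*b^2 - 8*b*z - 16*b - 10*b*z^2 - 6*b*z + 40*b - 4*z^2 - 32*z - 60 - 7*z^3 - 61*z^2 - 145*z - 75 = -12*b^3 + 43*b^2 + 24*b - 7*z^3 + z^2*(-10*b - 65) + z*(29*b^2 - 14*b - 177) - 135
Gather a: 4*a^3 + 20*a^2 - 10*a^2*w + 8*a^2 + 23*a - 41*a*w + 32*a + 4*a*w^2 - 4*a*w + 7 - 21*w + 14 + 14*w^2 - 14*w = 4*a^3 + a^2*(28 - 10*w) + a*(4*w^2 - 45*w + 55) + 14*w^2 - 35*w + 21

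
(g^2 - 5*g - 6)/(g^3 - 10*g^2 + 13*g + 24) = (g - 6)/(g^2 - 11*g + 24)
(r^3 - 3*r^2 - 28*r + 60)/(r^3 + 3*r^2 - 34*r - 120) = (r - 2)/(r + 4)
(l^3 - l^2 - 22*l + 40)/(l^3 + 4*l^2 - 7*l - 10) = (l - 4)/(l + 1)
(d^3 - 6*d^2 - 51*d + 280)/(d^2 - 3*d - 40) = (d^2 + 2*d - 35)/(d + 5)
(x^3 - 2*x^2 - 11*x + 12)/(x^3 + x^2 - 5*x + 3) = (x - 4)/(x - 1)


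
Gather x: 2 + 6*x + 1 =6*x + 3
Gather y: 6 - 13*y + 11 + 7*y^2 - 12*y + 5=7*y^2 - 25*y + 22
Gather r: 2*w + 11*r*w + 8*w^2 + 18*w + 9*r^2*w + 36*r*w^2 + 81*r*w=9*r^2*w + r*(36*w^2 + 92*w) + 8*w^2 + 20*w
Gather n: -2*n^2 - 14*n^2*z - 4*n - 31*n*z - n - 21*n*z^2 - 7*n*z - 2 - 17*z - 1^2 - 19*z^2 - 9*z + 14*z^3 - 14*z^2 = n^2*(-14*z - 2) + n*(-21*z^2 - 38*z - 5) + 14*z^3 - 33*z^2 - 26*z - 3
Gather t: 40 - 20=20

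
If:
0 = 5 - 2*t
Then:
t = 5/2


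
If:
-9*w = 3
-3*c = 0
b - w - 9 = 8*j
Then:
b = 8*j + 26/3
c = 0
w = -1/3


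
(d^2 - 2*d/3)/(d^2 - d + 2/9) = 3*d/(3*d - 1)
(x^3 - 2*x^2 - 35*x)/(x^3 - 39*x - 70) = x/(x + 2)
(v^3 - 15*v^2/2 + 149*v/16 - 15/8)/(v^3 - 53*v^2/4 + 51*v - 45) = (v - 1/4)/(v - 6)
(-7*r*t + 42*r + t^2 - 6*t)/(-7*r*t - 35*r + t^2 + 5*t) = (t - 6)/(t + 5)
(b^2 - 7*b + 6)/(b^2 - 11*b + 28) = (b^2 - 7*b + 6)/(b^2 - 11*b + 28)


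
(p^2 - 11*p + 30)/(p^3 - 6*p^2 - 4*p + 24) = (p - 5)/(p^2 - 4)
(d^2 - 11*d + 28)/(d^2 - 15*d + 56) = (d - 4)/(d - 8)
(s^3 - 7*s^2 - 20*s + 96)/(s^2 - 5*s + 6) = (s^2 - 4*s - 32)/(s - 2)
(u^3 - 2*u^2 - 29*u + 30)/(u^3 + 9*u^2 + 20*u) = (u^2 - 7*u + 6)/(u*(u + 4))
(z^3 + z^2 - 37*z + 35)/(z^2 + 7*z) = z - 6 + 5/z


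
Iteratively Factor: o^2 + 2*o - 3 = (o + 3)*(o - 1)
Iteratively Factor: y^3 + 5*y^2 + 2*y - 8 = (y + 4)*(y^2 + y - 2) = (y - 1)*(y + 4)*(y + 2)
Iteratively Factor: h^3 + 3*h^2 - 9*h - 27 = (h + 3)*(h^2 - 9) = (h + 3)^2*(h - 3)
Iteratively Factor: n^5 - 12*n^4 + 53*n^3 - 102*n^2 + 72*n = (n - 3)*(n^4 - 9*n^3 + 26*n^2 - 24*n) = (n - 3)^2*(n^3 - 6*n^2 + 8*n) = (n - 3)^2*(n - 2)*(n^2 - 4*n) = n*(n - 3)^2*(n - 2)*(n - 4)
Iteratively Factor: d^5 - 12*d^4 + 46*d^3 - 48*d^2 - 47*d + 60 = (d + 1)*(d^4 - 13*d^3 + 59*d^2 - 107*d + 60) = (d - 1)*(d + 1)*(d^3 - 12*d^2 + 47*d - 60) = (d - 5)*(d - 1)*(d + 1)*(d^2 - 7*d + 12) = (d - 5)*(d - 4)*(d - 1)*(d + 1)*(d - 3)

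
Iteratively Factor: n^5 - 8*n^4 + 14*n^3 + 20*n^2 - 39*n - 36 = (n - 3)*(n^4 - 5*n^3 - n^2 + 17*n + 12) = (n - 4)*(n - 3)*(n^3 - n^2 - 5*n - 3) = (n - 4)*(n - 3)^2*(n^2 + 2*n + 1) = (n - 4)*(n - 3)^2*(n + 1)*(n + 1)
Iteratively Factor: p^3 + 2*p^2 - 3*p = (p - 1)*(p^2 + 3*p) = (p - 1)*(p + 3)*(p)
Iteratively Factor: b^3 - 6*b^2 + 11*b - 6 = (b - 3)*(b^2 - 3*b + 2) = (b - 3)*(b - 2)*(b - 1)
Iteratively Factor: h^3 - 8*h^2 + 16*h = (h - 4)*(h^2 - 4*h) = (h - 4)^2*(h)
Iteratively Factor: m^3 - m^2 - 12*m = (m)*(m^2 - m - 12) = m*(m + 3)*(m - 4)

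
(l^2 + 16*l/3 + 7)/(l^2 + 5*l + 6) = (l + 7/3)/(l + 2)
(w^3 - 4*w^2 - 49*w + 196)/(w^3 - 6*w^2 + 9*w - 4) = (w^2 - 49)/(w^2 - 2*w + 1)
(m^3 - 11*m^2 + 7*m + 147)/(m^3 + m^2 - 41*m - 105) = (m - 7)/(m + 5)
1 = 1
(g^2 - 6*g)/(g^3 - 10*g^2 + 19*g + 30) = g/(g^2 - 4*g - 5)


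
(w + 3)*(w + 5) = w^2 + 8*w + 15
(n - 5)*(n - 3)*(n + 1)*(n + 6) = n^4 - n^3 - 35*n^2 + 57*n + 90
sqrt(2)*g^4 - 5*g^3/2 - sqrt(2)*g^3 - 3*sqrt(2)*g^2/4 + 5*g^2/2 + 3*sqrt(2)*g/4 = g*(g - 1)*(g - 3*sqrt(2)/2)*(sqrt(2)*g + 1/2)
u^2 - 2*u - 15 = (u - 5)*(u + 3)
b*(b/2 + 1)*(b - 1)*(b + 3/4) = b^4/2 + 7*b^3/8 - 5*b^2/8 - 3*b/4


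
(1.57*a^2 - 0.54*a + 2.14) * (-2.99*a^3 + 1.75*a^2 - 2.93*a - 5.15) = -4.6943*a^5 + 4.3621*a^4 - 11.9437*a^3 - 2.7583*a^2 - 3.4892*a - 11.021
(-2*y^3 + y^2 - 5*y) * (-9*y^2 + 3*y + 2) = 18*y^5 - 15*y^4 + 44*y^3 - 13*y^2 - 10*y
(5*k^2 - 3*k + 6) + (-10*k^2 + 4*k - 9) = -5*k^2 + k - 3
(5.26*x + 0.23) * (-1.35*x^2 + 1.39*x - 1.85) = -7.101*x^3 + 7.0009*x^2 - 9.4113*x - 0.4255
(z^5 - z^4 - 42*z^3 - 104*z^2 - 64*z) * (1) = z^5 - z^4 - 42*z^3 - 104*z^2 - 64*z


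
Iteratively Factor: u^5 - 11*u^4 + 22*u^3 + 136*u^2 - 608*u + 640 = (u - 2)*(u^4 - 9*u^3 + 4*u^2 + 144*u - 320) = (u - 2)*(u + 4)*(u^3 - 13*u^2 + 56*u - 80) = (u - 5)*(u - 2)*(u + 4)*(u^2 - 8*u + 16) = (u - 5)*(u - 4)*(u - 2)*(u + 4)*(u - 4)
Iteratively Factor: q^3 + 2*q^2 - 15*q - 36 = (q + 3)*(q^2 - q - 12) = (q + 3)^2*(q - 4)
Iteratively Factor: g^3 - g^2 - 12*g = (g)*(g^2 - g - 12) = g*(g - 4)*(g + 3)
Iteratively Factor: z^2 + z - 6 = (z - 2)*(z + 3)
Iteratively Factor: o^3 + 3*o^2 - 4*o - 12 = (o + 2)*(o^2 + o - 6) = (o + 2)*(o + 3)*(o - 2)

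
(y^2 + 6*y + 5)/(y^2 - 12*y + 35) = (y^2 + 6*y + 5)/(y^2 - 12*y + 35)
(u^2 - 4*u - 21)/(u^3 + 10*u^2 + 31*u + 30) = (u - 7)/(u^2 + 7*u + 10)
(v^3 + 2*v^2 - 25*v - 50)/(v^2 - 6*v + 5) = (v^2 + 7*v + 10)/(v - 1)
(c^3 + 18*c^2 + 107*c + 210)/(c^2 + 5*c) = c + 13 + 42/c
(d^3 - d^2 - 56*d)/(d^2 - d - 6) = d*(-d^2 + d + 56)/(-d^2 + d + 6)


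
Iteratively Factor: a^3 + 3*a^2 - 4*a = (a + 4)*(a^2 - a) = a*(a + 4)*(a - 1)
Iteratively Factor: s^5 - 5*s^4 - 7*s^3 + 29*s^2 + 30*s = (s)*(s^4 - 5*s^3 - 7*s^2 + 29*s + 30) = s*(s + 1)*(s^3 - 6*s^2 - s + 30) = s*(s - 5)*(s + 1)*(s^2 - s - 6) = s*(s - 5)*(s - 3)*(s + 1)*(s + 2)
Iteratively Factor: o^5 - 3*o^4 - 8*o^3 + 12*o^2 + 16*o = (o - 2)*(o^4 - o^3 - 10*o^2 - 8*o) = (o - 2)*(o + 1)*(o^3 - 2*o^2 - 8*o) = (o - 2)*(o + 1)*(o + 2)*(o^2 - 4*o) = (o - 4)*(o - 2)*(o + 1)*(o + 2)*(o)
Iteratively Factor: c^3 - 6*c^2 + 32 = (c - 4)*(c^2 - 2*c - 8) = (c - 4)^2*(c + 2)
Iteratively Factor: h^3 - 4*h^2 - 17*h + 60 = (h + 4)*(h^2 - 8*h + 15) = (h - 5)*(h + 4)*(h - 3)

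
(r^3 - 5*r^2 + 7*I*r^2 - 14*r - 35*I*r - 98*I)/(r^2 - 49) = (r^2 + r*(2 + 7*I) + 14*I)/(r + 7)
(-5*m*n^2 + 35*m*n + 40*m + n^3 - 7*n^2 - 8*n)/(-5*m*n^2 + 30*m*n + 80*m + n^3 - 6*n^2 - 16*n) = (n + 1)/(n + 2)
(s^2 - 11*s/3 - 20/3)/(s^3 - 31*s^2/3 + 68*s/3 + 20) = (3*s + 4)/(3*s^2 - 16*s - 12)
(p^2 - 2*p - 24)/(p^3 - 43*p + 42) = (p + 4)/(p^2 + 6*p - 7)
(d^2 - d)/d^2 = (d - 1)/d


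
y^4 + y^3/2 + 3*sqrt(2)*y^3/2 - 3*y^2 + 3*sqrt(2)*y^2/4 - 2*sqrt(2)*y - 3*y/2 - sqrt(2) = (y + 1/2)*(y - sqrt(2))*(y + sqrt(2)/2)*(y + 2*sqrt(2))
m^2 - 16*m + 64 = (m - 8)^2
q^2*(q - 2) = q^3 - 2*q^2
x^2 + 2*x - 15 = (x - 3)*(x + 5)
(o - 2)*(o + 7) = o^2 + 5*o - 14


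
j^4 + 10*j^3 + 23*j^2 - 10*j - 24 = (j - 1)*(j + 1)*(j + 4)*(j + 6)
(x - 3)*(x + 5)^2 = x^3 + 7*x^2 - 5*x - 75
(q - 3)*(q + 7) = q^2 + 4*q - 21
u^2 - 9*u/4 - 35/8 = (u - 7/2)*(u + 5/4)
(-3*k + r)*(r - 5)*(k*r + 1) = -3*k^2*r^2 + 15*k^2*r + k*r^3 - 5*k*r^2 - 3*k*r + 15*k + r^2 - 5*r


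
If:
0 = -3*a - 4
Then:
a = -4/3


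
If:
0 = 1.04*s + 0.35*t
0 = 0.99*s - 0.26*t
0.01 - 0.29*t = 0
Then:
No Solution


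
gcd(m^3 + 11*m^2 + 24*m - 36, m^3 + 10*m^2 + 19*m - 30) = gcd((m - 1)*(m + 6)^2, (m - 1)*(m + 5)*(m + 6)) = m^2 + 5*m - 6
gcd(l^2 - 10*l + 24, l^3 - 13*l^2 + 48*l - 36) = l - 6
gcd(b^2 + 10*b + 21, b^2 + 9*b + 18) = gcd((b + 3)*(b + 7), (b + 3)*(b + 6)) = b + 3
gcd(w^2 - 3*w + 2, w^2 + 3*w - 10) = w - 2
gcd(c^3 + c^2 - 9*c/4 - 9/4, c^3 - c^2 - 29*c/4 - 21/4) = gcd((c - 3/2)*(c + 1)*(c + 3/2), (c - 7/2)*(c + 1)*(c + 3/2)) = c^2 + 5*c/2 + 3/2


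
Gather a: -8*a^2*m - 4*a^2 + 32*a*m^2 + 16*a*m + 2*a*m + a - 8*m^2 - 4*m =a^2*(-8*m - 4) + a*(32*m^2 + 18*m + 1) - 8*m^2 - 4*m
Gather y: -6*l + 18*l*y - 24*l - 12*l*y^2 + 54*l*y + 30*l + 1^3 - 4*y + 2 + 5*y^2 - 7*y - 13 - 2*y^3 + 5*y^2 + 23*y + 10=-2*y^3 + y^2*(10 - 12*l) + y*(72*l + 12)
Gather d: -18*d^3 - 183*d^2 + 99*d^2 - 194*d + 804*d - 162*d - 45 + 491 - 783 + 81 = -18*d^3 - 84*d^2 + 448*d - 256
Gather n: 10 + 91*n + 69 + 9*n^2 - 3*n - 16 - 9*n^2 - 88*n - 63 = 0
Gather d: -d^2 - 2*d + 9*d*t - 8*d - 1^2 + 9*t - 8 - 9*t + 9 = -d^2 + d*(9*t - 10)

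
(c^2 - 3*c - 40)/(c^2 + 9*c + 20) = (c - 8)/(c + 4)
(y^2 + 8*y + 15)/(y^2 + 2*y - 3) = (y + 5)/(y - 1)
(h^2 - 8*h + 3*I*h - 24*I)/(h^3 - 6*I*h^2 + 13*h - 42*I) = (h - 8)/(h^2 - 9*I*h - 14)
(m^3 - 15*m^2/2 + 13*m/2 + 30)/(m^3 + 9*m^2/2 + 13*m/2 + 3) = (m^2 - 9*m + 20)/(m^2 + 3*m + 2)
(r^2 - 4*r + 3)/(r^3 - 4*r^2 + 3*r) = 1/r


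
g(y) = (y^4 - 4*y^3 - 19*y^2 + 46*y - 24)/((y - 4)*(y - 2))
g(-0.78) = -5.21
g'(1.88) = -811.55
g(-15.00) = 183.08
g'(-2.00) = -0.75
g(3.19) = 100.53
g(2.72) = 70.76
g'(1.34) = -12.69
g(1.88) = -73.74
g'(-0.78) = 2.04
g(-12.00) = 108.64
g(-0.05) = -3.17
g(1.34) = -1.64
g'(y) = (4*y^3 - 12*y^2 - 38*y + 46)/((y - 4)*(y - 2)) - (y^4 - 4*y^3 - 19*y^2 + 46*y - 24)/((y - 4)*(y - 2)^2) - (y^4 - 4*y^3 - 19*y^2 + 46*y - 24)/((y - 4)^2*(y - 2))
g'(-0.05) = 3.43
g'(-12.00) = -21.78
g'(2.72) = 28.24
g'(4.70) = 156.69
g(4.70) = -81.92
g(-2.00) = -6.00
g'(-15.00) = -27.84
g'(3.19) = 109.65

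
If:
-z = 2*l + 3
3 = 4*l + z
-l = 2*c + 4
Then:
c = -7/2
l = 3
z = -9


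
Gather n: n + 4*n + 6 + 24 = 5*n + 30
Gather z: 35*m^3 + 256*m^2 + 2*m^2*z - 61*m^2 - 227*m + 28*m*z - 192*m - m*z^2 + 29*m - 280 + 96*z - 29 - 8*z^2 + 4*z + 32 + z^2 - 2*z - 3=35*m^3 + 195*m^2 - 390*m + z^2*(-m - 7) + z*(2*m^2 + 28*m + 98) - 280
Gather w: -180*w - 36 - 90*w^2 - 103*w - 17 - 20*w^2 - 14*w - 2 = -110*w^2 - 297*w - 55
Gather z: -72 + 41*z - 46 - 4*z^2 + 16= -4*z^2 + 41*z - 102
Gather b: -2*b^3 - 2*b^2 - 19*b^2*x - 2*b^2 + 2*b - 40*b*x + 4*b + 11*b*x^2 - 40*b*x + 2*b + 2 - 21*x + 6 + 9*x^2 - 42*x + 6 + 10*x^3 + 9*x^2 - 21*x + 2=-2*b^3 + b^2*(-19*x - 4) + b*(11*x^2 - 80*x + 8) + 10*x^3 + 18*x^2 - 84*x + 16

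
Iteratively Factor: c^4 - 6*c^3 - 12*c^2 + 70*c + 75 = (c + 1)*(c^3 - 7*c^2 - 5*c + 75) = (c - 5)*(c + 1)*(c^2 - 2*c - 15) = (c - 5)^2*(c + 1)*(c + 3)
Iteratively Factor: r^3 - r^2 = (r)*(r^2 - r) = r^2*(r - 1)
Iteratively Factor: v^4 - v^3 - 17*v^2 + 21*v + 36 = (v - 3)*(v^3 + 2*v^2 - 11*v - 12) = (v - 3)*(v + 4)*(v^2 - 2*v - 3) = (v - 3)^2*(v + 4)*(v + 1)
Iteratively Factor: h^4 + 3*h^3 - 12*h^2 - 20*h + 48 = (h + 3)*(h^3 - 12*h + 16) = (h - 2)*(h + 3)*(h^2 + 2*h - 8) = (h - 2)*(h + 3)*(h + 4)*(h - 2)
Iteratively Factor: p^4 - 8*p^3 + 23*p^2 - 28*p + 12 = (p - 1)*(p^3 - 7*p^2 + 16*p - 12) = (p - 2)*(p - 1)*(p^2 - 5*p + 6) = (p - 3)*(p - 2)*(p - 1)*(p - 2)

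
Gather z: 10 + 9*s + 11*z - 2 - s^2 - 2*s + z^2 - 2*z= -s^2 + 7*s + z^2 + 9*z + 8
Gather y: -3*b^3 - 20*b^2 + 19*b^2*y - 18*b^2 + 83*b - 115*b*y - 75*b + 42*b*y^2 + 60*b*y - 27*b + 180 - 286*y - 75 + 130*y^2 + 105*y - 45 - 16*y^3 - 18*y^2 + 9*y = -3*b^3 - 38*b^2 - 19*b - 16*y^3 + y^2*(42*b + 112) + y*(19*b^2 - 55*b - 172) + 60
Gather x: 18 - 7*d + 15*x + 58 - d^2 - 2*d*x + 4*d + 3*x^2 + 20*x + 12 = -d^2 - 3*d + 3*x^2 + x*(35 - 2*d) + 88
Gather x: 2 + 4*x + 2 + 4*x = 8*x + 4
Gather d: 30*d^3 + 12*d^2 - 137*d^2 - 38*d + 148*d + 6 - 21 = 30*d^3 - 125*d^2 + 110*d - 15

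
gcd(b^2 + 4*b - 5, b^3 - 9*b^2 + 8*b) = b - 1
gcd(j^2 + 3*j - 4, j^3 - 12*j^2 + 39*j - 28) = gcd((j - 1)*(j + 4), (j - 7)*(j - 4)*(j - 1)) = j - 1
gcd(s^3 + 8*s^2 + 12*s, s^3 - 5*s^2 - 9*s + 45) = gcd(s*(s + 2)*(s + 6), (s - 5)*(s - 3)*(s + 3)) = 1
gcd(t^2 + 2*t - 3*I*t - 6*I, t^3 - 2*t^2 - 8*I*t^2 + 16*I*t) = 1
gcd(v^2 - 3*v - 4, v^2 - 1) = v + 1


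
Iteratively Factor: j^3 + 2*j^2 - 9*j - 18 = (j + 3)*(j^2 - j - 6) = (j + 2)*(j + 3)*(j - 3)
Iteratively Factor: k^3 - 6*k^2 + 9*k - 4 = (k - 1)*(k^2 - 5*k + 4) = (k - 1)^2*(k - 4)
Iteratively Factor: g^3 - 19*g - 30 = (g + 3)*(g^2 - 3*g - 10) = (g + 2)*(g + 3)*(g - 5)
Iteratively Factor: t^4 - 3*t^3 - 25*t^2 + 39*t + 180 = (t + 3)*(t^3 - 6*t^2 - 7*t + 60) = (t + 3)^2*(t^2 - 9*t + 20) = (t - 4)*(t + 3)^2*(t - 5)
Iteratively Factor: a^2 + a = (a + 1)*(a)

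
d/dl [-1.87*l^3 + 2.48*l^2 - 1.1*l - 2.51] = -5.61*l^2 + 4.96*l - 1.1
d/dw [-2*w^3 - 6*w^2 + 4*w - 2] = -6*w^2 - 12*w + 4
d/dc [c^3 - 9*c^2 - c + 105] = 3*c^2 - 18*c - 1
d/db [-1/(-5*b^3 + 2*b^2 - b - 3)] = (-15*b^2 + 4*b - 1)/(5*b^3 - 2*b^2 + b + 3)^2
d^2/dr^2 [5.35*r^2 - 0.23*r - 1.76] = 10.7000000000000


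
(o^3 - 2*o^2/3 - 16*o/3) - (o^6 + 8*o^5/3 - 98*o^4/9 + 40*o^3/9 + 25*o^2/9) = -o^6 - 8*o^5/3 + 98*o^4/9 - 31*o^3/9 - 31*o^2/9 - 16*o/3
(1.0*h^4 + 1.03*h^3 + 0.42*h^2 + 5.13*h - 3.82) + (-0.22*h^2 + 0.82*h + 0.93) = 1.0*h^4 + 1.03*h^3 + 0.2*h^2 + 5.95*h - 2.89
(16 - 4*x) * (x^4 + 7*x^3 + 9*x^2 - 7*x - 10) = -4*x^5 - 12*x^4 + 76*x^3 + 172*x^2 - 72*x - 160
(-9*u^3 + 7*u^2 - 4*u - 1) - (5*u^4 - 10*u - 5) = -5*u^4 - 9*u^3 + 7*u^2 + 6*u + 4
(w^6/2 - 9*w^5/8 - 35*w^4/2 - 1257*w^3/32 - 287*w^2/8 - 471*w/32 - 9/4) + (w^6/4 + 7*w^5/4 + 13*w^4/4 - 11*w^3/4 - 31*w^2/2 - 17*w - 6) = 3*w^6/4 + 5*w^5/8 - 57*w^4/4 - 1345*w^3/32 - 411*w^2/8 - 1015*w/32 - 33/4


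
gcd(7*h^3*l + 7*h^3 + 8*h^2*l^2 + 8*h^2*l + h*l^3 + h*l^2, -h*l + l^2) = 1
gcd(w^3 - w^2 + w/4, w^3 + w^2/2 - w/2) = w^2 - w/2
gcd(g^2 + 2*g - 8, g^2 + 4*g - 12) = g - 2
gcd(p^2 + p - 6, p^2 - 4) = p - 2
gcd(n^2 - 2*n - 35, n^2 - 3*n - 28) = n - 7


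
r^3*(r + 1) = r^4 + r^3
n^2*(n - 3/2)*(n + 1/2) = n^4 - n^3 - 3*n^2/4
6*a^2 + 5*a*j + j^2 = (2*a + j)*(3*a + j)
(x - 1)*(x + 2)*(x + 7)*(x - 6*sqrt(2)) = x^4 - 6*sqrt(2)*x^3 + 8*x^3 - 48*sqrt(2)*x^2 + 5*x^2 - 30*sqrt(2)*x - 14*x + 84*sqrt(2)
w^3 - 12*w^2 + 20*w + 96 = (w - 8)*(w - 6)*(w + 2)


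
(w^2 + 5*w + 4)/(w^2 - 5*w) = (w^2 + 5*w + 4)/(w*(w - 5))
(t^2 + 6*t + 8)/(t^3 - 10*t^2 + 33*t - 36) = (t^2 + 6*t + 8)/(t^3 - 10*t^2 + 33*t - 36)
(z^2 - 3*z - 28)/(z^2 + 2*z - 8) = (z - 7)/(z - 2)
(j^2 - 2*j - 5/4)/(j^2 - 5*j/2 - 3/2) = (j - 5/2)/(j - 3)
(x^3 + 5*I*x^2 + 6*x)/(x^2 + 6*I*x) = x - I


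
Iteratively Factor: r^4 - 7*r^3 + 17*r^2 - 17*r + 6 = (r - 1)*(r^3 - 6*r^2 + 11*r - 6) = (r - 3)*(r - 1)*(r^2 - 3*r + 2) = (r - 3)*(r - 2)*(r - 1)*(r - 1)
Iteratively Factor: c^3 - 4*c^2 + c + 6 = (c - 2)*(c^2 - 2*c - 3) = (c - 3)*(c - 2)*(c + 1)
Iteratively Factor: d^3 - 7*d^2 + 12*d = (d - 4)*(d^2 - 3*d) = d*(d - 4)*(d - 3)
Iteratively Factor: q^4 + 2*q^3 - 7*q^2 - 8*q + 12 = (q + 3)*(q^3 - q^2 - 4*q + 4) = (q - 2)*(q + 3)*(q^2 + q - 2) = (q - 2)*(q + 2)*(q + 3)*(q - 1)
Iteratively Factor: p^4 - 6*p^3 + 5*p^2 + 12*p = (p)*(p^3 - 6*p^2 + 5*p + 12) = p*(p + 1)*(p^2 - 7*p + 12) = p*(p - 3)*(p + 1)*(p - 4)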